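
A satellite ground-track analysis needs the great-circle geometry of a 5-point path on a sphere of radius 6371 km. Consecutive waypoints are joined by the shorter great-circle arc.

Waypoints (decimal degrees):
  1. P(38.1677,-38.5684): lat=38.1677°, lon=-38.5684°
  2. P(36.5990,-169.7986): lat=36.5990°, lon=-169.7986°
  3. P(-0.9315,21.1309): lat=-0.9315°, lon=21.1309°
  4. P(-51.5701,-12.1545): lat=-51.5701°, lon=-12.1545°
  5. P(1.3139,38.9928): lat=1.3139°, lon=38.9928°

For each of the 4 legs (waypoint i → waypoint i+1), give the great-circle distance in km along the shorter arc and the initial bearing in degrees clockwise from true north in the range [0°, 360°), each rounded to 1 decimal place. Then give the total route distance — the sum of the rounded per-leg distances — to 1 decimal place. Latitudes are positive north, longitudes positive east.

Leg 1: φ1=0.6661520, φ2=0.6387731, Δφ=-0.0273790, Δλ=-2.2903991 rad; a=sin²(Δφ/2)+cosφ1·cosφ2·sin²(Δλ/2)=0.5237846392; c=2·atan2(√a, √(1-a))=1.618383564; dist=6371·c=10310.722 ≈ 10310.7 km; running total=10310.7 km
Leg 1 bearing: y=sinΔλ·cosφ2=-0.60378085, x=cosφ1·sinφ2-sinφ1·cosφ2·cosΔλ=0.79572976; θ=atan2(y, x)=-37.1904° <0 so +360° → 322.8096° ≈ 322.8°
Leg 2: φ1=0.6387731, φ2=-0.0162577, Δφ=-0.6550308, Δλ=3.3323484 rad; a=sin²(Δφ/2)+cosφ1·cosφ2·sin²(Δλ/2)=0.8989270039; c=2·atan2(√a, √(1-a))=2.494523371; dist=6371·c=15892.608 ≈ 15892.6 km; running total=26203.3 km
Leg 2 bearing: y=sinΔλ·cosφ2=-0.18957594, x=cosφ1·sinφ2-sinφ1·cosφ2·cosΔλ=0.57226737; θ=atan2(y, x)=-18.3286° <0 so +360° → 341.6714° ≈ 341.7°
Leg 3: φ1=-0.0162577, φ2=-0.9000680, Δφ=-0.8838103, Δλ=-0.5809398 rad; a=sin²(Δφ/2)+cosφ1·cosφ2·sin²(Δλ/2)=0.2338724168; c=2·atan2(√a, √(1-a))=1.009534143; dist=6371·c=6431.742 ≈ 6431.7 km; running total=32635.0 km
Leg 3 bearing: y=sinΔλ·cosφ2=-0.34111640, x=cosφ1·sinφ2-sinφ1·cosφ2·cosΔλ=-0.77481871; θ=atan2(y, x)=-156.2384° <0 so +360° → 203.7616° ≈ 203.8°
Leg 4: φ1=-0.9000680, φ2=0.0229319, Δφ=0.9229999, Δλ=0.8926888 rad; a=sin²(Δφ/2)+cosφ1·cosφ2·sin²(Δλ/2)=0.3140749561; c=2·atan2(√a, √(1-a))=1.189795099; dist=6371·c=7580.185 ≈ 7580.2 km; running total=40215.2 km
Leg 4 bearing: y=sinΔλ·cosφ2=0.77855654, x=cosφ1·sinφ2-sinφ1·cosφ2·cosΔλ=0.50554647; θ=atan2(y, x)=57.0028° ≈ 57.0°

Leg 1: dist=10310.7 km, bearing=322.8°
Leg 2: dist=15892.6 km, bearing=341.7°
Leg 3: dist=6431.7 km, bearing=203.8°
Leg 4: dist=7580.2 km, bearing=57.0°
Total: 40215.2 km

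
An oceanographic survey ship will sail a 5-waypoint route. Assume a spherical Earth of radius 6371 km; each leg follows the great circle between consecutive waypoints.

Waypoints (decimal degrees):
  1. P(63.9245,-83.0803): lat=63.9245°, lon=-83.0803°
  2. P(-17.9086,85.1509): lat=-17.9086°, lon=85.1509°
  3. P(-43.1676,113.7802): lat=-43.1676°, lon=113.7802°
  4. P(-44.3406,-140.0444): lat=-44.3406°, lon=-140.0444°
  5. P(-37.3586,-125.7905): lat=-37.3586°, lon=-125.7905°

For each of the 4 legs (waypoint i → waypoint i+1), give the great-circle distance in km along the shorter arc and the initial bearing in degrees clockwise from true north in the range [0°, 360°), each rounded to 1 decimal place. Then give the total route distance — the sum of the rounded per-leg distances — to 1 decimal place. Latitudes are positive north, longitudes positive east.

Leg 1: φ1=1.1156930, φ2=-0.3125640, Δφ=-1.4282570, Δλ=2.9361883 rad; a=sin²(Δφ/2)+cosφ1·cosφ2·sin²(Δλ/2)=0.8428331774; c=2·atan2(√a, √(1-a))=2.326315060; dist=6371·c=14820.953 ≈ 14821.0 km; running total=14821.0 km
Leg 1 bearing: y=sinΔλ·cosφ2=0.19408062, x=cosφ1·sinφ2-sinφ1·cosφ2·cosΔλ=0.70156565; θ=atan2(y, x)=15.4635° ≈ 15.5°
Leg 2: φ1=-0.3125640, φ2=-0.7534168, Δφ=-0.4408527, Δλ=0.4996755 rad; a=sin²(Δφ/2)+cosφ1·cosφ2·sin²(Δλ/2)=0.0902318696; c=2·atan2(√a, √(1-a))=0.610195056; dist=6371·c=3887.553 ≈ 3887.6 km; running total=18708.6 km
Leg 2 bearing: y=sinΔλ·cosφ2=0.34946402, x=cosφ1·sinφ2-sinφ1·cosφ2·cosΔλ=-0.45413128; θ=atan2(y, x)=142.4209° ≈ 142.4°
Leg 3: φ1=-0.7534168, φ2=-0.7738895, Δφ=-0.0204727, Δλ=-4.4300750 rad; a=sin²(Δφ/2)+cosφ1·cosφ2·sin²(Δλ/2)=0.3335794919; c=2·atan2(√a, √(1-a))=1.231481550; dist=6371·c=7845.769 ≈ 7845.8 km; running total=26554.4 km
Leg 3 bearing: y=sinΔλ·cosφ2=0.68688540, x=cosφ1·sinφ2-sinφ1·cosφ2·cosΔλ=-0.64606912; θ=atan2(y, x)=133.2461° ≈ 133.2°
Leg 4: φ1=-0.7738895, φ2=-0.6520306, Δφ=0.1218589, Δλ=0.2487775 rad; a=sin²(Δφ/2)+cosφ1·cosφ2·sin²(Δλ/2)=0.0124583318; c=2·atan2(√a, √(1-a))=0.223699933; dist=6371·c=1425.192 ≈ 1425.2 km; running total=27979.6 km
Leg 4 bearing: y=sinΔλ·cosφ2=0.19570819, x=cosφ1·sinφ2-sinφ1·cosφ2·cosΔλ=0.10445473; θ=atan2(y, x)=61.9100° ≈ 61.9°

Leg 1: dist=14821.0 km, bearing=15.5°
Leg 2: dist=3887.6 km, bearing=142.4°
Leg 3: dist=7845.8 km, bearing=133.2°
Leg 4: dist=1425.2 km, bearing=61.9°
Total: 27979.6 km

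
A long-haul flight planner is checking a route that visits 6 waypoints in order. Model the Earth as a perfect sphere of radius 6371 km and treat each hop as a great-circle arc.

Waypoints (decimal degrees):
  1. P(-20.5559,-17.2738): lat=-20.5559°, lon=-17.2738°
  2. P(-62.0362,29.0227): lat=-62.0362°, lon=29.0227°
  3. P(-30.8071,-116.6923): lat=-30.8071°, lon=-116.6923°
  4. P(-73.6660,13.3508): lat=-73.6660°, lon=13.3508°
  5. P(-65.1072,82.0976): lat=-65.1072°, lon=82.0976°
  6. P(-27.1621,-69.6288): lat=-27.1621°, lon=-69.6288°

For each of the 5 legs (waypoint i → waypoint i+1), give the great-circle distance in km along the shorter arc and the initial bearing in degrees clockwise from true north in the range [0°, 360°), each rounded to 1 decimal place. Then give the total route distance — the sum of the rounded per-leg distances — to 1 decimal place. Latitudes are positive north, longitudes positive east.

Leg 1: φ1=-0.3587681, φ2=-1.0827359, Δφ=-0.7239678, Δλ=0.8080264 rad; a=sin²(Δφ/2)+cosφ1·cosφ2·sin²(Δλ/2)=0.1932588148; c=2·atan2(√a, √(1-a))=0.910333558; dist=6371·c=5799.735 ≈ 5799.7 km; running total=5799.7 km
Leg 1 bearing: y=sinΔλ·cosφ2=0.33898935, x=cosφ1·sinφ2-sinφ1·cosφ2·cosΔλ=-0.71325003; θ=atan2(y, x)=154.5795° ≈ 154.6°
Leg 2: φ1=-1.0827359, φ2=-0.5376853, Δφ=0.5450506, Δλ=-2.5432065 rad; a=sin²(Δφ/2)+cosφ1·cosφ2·sin²(Δλ/2)=0.4402081103; c=2·atan2(√a, √(1-a))=1.450925684; dist=6371·c=9243.848 ≈ 9243.8 km; running total=15043.5 km
Leg 2 bearing: y=sinΔλ·cosφ2=-0.48382474, x=cosφ1·sinφ2-sinφ1·cosφ2·cosΔλ=-0.86695636; θ=atan2(y, x)=-150.8353° <0 so +360° → 209.1647° ≈ 209.2°
Leg 3: φ1=-0.5376853, φ2=-1.2857142, Δφ=-0.7480289, Δλ=2.2696803 rad; a=sin²(Δφ/2)+cosφ1·cosφ2·sin²(Δλ/2)=0.3319640321; c=2·atan2(√a, √(1-a))=1.228053194; dist=6371·c=7823.927 ≈ 7823.9 km; running total=22867.4 km
Leg 3 bearing: y=sinΔλ·cosφ2=0.21530340, x=cosφ1·sinφ2-sinφ1·cosφ2·cosΔλ=-0.91689700; θ=atan2(y, x)=166.7854° ≈ 166.8°
Leg 4: φ1=-1.2857142, φ2=-1.1363350, Δφ=0.1493792, Δλ=1.1998580 rad; a=sin²(Δφ/2)+cosφ1·cosφ2·sin²(Δλ/2)=0.0433018954; c=2·atan2(√a, √(1-a))=0.419245811; dist=6371·c=2671.015 ≈ 2671.0 km; running total=25538.4 km
Leg 4 bearing: y=sinΔλ·cosφ2=0.39229393, x=cosφ1·sinφ2-sinφ1·cosφ2·cosΔλ=-0.10868686; θ=atan2(y, x)=105.4856° ≈ 105.5°
Leg 5: φ1=-1.1363350, φ2=-0.4740681, Δφ=0.6622669, Δλ=-2.6481252 rad; a=sin²(Δφ/2)+cosφ1·cosφ2·sin²(Δλ/2)=0.4578619529; c=2·atan2(√a, √(1-a))=1.486420151; dist=6371·c=9469.983 ≈ 9470.0 km; running total=35008.4 km
Leg 5 bearing: y=sinΔλ·cosφ2=-0.42144407, x=cosφ1·sinφ2-sinφ1·cosφ2·cosΔλ=-0.90292992; θ=atan2(y, x)=-154.9791° <0 so +360° → 205.0209° ≈ 205.0°

Leg 1: dist=5799.7 km, bearing=154.6°
Leg 2: dist=9243.8 km, bearing=209.2°
Leg 3: dist=7823.9 km, bearing=166.8°
Leg 4: dist=2671.0 km, bearing=105.5°
Leg 5: dist=9470.0 km, bearing=205.0°
Total: 35008.4 km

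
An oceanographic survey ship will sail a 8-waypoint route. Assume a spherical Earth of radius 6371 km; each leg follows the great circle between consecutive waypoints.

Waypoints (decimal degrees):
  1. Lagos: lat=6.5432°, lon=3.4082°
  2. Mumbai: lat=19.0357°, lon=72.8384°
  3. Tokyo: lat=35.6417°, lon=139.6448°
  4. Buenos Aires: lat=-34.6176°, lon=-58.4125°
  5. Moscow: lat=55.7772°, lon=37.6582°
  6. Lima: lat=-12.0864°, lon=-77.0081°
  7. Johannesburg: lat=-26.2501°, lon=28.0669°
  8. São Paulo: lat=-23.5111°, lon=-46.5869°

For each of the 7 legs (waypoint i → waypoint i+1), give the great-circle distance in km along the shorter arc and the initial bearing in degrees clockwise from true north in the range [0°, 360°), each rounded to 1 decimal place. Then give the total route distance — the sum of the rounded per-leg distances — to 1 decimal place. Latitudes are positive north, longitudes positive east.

Leg 1: dist=7612.5 km, bearing=72.1°
Leg 2: dist=6725.9 km, bearing=59.1°
Leg 3: dist=18371.3 km, bearing=91.3°
Leg 4: dist=13481.7 km, bearing=40.9°
Leg 5: dist=12647.7 km, bearing=283.9°
Leg 6: dist=10873.4 km, bearing=119.1°
Leg 7: dist=7426.8 km, bearing=254.2°
Total: 77139.3 km

Leg 1: φ1=0.1142004, φ2=0.3322356, Δφ=0.2180353, Δλ=1.2117856 rad; a=sin²(Δφ/2)+cosφ1·cosφ2·sin²(Δλ/2)=0.3164310791; c=2·atan2(√a, √(1-a))=1.194866220; dist=6371·c=7612.493 ≈ 7612.5 km; running total=7612.5 km
Leg 1 bearing: y=sinΔλ·cosφ2=0.88504681, x=cosφ1·sinφ2-sinφ1·cosφ2·cosΔλ=0.28618517; θ=atan2(y, x)=72.0811° ≈ 72.1°
Leg 2: φ1=0.3322356, φ2=0.6220650, Δφ=0.2898294, Δλ=1.1659916 rad; a=sin²(Δφ/2)+cosφ1·cosφ2·sin²(Δλ/2)=0.2536909564; c=2·atan2(√a, √(1-a))=1.055700680; dist=6371·c=6725.869 ≈ 6725.9 km; running total=14338.4 km
Leg 2 bearing: y=sinΔλ·cosφ2=0.74699579, x=cosφ1·sinφ2-sinφ1·cosφ2·cosΔλ=0.44645796; θ=atan2(y, x)=59.1345° ≈ 59.1°
Leg 3: φ1=0.6220650, φ2=-0.6041911, Δφ=-1.2262561, Δλ=-3.4567520 rad; a=sin²(Δφ/2)+cosφ1·cosφ2·sin²(Δλ/2)=0.9834498782; c=2·atan2(√a, √(1-a))=2.883583052; dist=6371·c=18371.308 ≈ 18371.3 km; running total=32709.7 km
Leg 3 bearing: y=sinΔλ·cosφ2=0.25509183, x=cosφ1·sinφ2-sinφ1·cosφ2·cosΔλ=-0.00574640; θ=atan2(y, x)=91.2905° ≈ 91.3°
Leg 4: φ1=-0.6041911, φ2=0.9734958, Δφ=1.5776869, Δλ=1.6767500 rad; a=sin²(Δφ/2)+cosφ1·cosφ2·sin²(Δλ/2)=0.7593414324; c=2·atan2(√a, √(1-a))=2.116105987; dist=6371·c=13481.711 ≈ 13481.7 km; running total=46191.4 km
Leg 4 bearing: y=sinΔλ·cosφ2=0.55925854, x=cosφ1·sinφ2-sinφ1·cosφ2·cosΔλ=0.64668228; θ=atan2(y, x)=40.8536° ≈ 40.9°
Leg 5: φ1=0.9734958, φ2=-0.2109475, Δφ=-1.1844433, Δλ=-2.0013045 rad; a=sin²(Δφ/2)+cosφ1·cosφ2·sin²(Δλ/2)=0.7013214064; c=2·atan2(√a, √(1-a))=1.985198539; dist=6371·c=12647.700 ≈ 12647.7 km; running total=58839.1 km
Leg 5 bearing: y=sinΔλ·cosφ2=-0.88860942, x=cosφ1·sinφ2-sinφ1·cosφ2·cosΔλ=0.21966351; θ=atan2(y, x)=-76.1149° <0 so +360° → 283.8851° ≈ 283.9°
Leg 6: φ1=-0.2109475, φ2=-0.4581507, Δφ=-0.2472032, Δλ=1.8339047 rad; a=sin²(Δφ/2)+cosφ1·cosφ2·sin²(Δλ/2)=0.5677405206; c=2·atan2(√a, √(1-a))=1.706695291; dist=6371·c=10873.356 ≈ 10873.4 km; running total=69712.5 km
Leg 6 bearing: y=sinΔλ·cosφ2=0.86600720, x=cosφ1·sinφ2-sinφ1·cosφ2·cosΔλ=-0.48132776; θ=atan2(y, x)=119.0654° ≈ 119.1°
Leg 7: φ1=-0.4581507, φ2=-0.4103461, Δφ=0.0478046, Δλ=-1.3029546 rad; a=sin²(Δφ/2)+cosφ1·cosφ2·sin²(Δλ/2)=0.3029527788; c=2·atan2(√a, √(1-a))=1.165713982; dist=6371·c=7426.764 ≈ 7426.8 km; running total=77139.3 km
Leg 7 bearing: y=sinΔλ·cosφ2=-0.88428717, x=cosφ1·sinφ2-sinφ1·cosφ2·cosΔλ=-0.25045112; θ=atan2(y, x)=-105.8134° <0 so +360° → 254.1866° ≈ 254.2°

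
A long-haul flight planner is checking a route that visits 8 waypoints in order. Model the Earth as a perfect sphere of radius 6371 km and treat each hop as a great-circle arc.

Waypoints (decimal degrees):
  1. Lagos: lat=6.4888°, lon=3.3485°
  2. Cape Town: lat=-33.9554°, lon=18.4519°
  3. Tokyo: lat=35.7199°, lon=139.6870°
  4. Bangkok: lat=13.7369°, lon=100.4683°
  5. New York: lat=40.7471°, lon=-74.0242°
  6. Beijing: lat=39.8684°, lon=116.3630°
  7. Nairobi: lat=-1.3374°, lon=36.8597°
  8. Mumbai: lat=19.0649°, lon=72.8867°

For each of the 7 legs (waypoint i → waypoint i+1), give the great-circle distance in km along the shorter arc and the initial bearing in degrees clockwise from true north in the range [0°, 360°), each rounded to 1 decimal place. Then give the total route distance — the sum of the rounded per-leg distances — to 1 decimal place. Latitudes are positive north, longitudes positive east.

Leg 1: dist=4770.0 km, bearing=161.5°
Leg 2: dist=14730.8 km, bearing=70.3°
Leg 3: dist=4608.0 km, bearing=248.1°
Leg 4: dist=13930.2 km, bearing=354.9°
Leg 5: dist=10989.6 km, bearing=351.9°
Leg 6: dist=9210.2 km, bearing=262.2°
Leg 7: dist=4541.1 km, bearing=58.2°
Total: 62779.9 km

Leg 1: φ1=0.1132509, φ2=-0.5926335, Δφ=-0.7058845, Δλ=0.2636041 rad; a=sin²(Δφ/2)+cosφ1·cosφ2·sin²(Δλ/2)=0.1337153424; c=2·atan2(√a, √(1-a))=0.748707442; dist=6371·c=4770.015 ≈ 4770.0 km; running total=4770.0 km
Leg 1 bearing: y=sinΔλ·cosφ2=0.21612888, x=cosφ1·sinφ2-sinφ1·cosφ2·cosΔλ=-0.64546921; θ=atan2(y, x)=161.4874° ≈ 161.5°
Leg 2: φ1=-0.5926335, φ2=0.6234299, Δφ=1.2160634, Δλ=2.1159517 rad; a=sin²(Δφ/2)+cosφ1·cosφ2·sin²(Δλ/2)=0.8376510928; c=2·atan2(√a, √(1-a))=2.312170673; dist=6371·c=14730.839 ≈ 14730.8 km; running total=19500.8 km
Leg 2 bearing: y=sinΔλ·cosφ2=0.69419604, x=cosφ1·sinφ2-sinφ1·cosφ2·cosΔλ=0.24911606; θ=atan2(y, x)=70.2592° ≈ 70.3°
Leg 3: φ1=0.6234299, φ2=0.2397541, Δφ=-0.3836757, Δλ=-0.6844954 rad; a=sin²(Δφ/2)+cosφ1·cosφ2·sin²(Δλ/2)=0.1251798010; c=2·atan2(√a, √(1-a))=0.723277748; dist=6371·c=4608.003 ≈ 4608.0 km; running total=24108.8 km
Leg 3 bearing: y=sinΔλ·cosφ2=-0.61419664, x=cosφ1·sinφ2-sinφ1·cosφ2·cosΔλ=-0.24658013; θ=atan2(y, x)=-111.8739° <0 so +360° → 248.1261° ≈ 248.1°
Leg 4: φ1=0.2397541, φ2=0.7111711, Δφ=0.4714169, Δλ=-3.0454686 rad; a=sin²(Δφ/2)+cosφ1·cosφ2·sin²(Δλ/2)=0.7887664856; c=2·atan2(√a, √(1-a))=2.186499817; dist=6371·c=13930.190 ≈ 13930.2 km; running total=38039.0 km
Leg 4 bearing: y=sinΔλ·cosφ2=-0.07271126, x=cosφ1·sinφ2-sinφ1·cosφ2·cosΔλ=0.81312283; θ=atan2(y, x)=-5.1099° <0 so +360° → 354.8901° ≈ 354.9°
Leg 5: φ1=0.7111711, φ2=0.6958348, Δφ=-0.0153362, Δλ=3.3228835 rad; a=sin²(Δφ/2)+cosφ1·cosφ2·sin²(Δλ/2)=0.5767648947; c=2·atan2(√a, √(1-a))=1.724935757; dist=6371·c=10989.566 ≈ 10989.6 km; running total=49028.6 km
Leg 5 bearing: y=sinΔλ·cosφ2=-0.13838319, x=cosφ1·sinφ2-sinφ1·cosφ2·cosΔλ=0.97840620; θ=atan2(y, x)=-8.0504° <0 so +360° → 351.9496° ≈ 351.9°
Leg 6: φ1=0.6958348, φ2=-0.0233420, Δφ=-0.7191769, Δλ=-1.3875944 rad; a=sin²(Δφ/2)+cosφ1·cosφ2·sin²(Δλ/2)=0.4375869320; c=2·atan2(√a, √(1-a))=1.445643732; dist=6371·c=9210.196 ≈ 9210.2 km; running total=58238.8 km
Leg 6 bearing: y=sinΔλ·cosφ2=-0.98299755, x=cosφ1·sinφ2-sinφ1·cosφ2·cosΔλ=-0.13466349; θ=atan2(y, x)=-97.8005° <0 so +360° → 262.1995° ≈ 262.2°
Leg 7: φ1=-0.0233420, φ2=0.3327453, Δφ=0.3560873, Δλ=0.6287898 rad; a=sin²(Δφ/2)+cosφ1·cosφ2·sin²(Δλ/2)=0.1217260363; c=2·atan2(√a, √(1-a))=0.712778352; dist=6371·c=4541.111 ≈ 4541.1 km; running total=62779.9 km
Leg 7 bearing: y=sinΔλ·cosφ2=0.55590502, x=cosφ1·sinφ2-sinφ1·cosφ2·cosΔλ=0.34439053; θ=atan2(y, x)=58.2212° ≈ 58.2°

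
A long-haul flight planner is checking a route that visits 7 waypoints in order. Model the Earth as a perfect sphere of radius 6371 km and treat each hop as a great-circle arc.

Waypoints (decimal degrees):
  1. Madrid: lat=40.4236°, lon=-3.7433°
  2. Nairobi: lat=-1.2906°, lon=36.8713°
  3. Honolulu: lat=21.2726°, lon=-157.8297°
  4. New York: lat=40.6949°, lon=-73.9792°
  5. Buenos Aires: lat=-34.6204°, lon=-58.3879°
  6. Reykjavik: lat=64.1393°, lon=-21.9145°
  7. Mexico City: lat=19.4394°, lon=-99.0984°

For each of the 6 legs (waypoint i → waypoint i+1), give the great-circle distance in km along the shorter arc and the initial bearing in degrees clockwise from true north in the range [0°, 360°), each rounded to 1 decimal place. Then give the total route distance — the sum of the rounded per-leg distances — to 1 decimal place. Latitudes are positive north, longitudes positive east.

Leg 1: dist=6196.6 km, bearing=128.0°
Leg 2: dist=17280.7 km, bearing=34.6°
Leg 3: dist=7984.4 km, bearing=52.5°
Leg 4: dist=8525.4 km, bearing=166.9°
Leg 5: dist=11437.7 km, bearing=15.4°
Leg 6: dist=7450.1 km, bearing=267.3°
Total: 58874.9 km

Leg 1: φ1=0.7055249, φ2=-0.0225252, Δφ=-0.7280501, Δλ=0.7088585 rad; a=sin²(Δφ/2)+cosφ1·cosφ2·sin²(Δλ/2)=0.2184331440; c=2·atan2(√a, √(1-a))=0.972623244; dist=6371·c=6196.583 ≈ 6196.6 km; running total=6196.6 km
Leg 1 bearing: y=sinΔλ·cosφ2=0.65080253, x=cosφ1·sinφ2-sinφ1·cosφ2·cosΔλ=-0.50925091; θ=atan2(y, x)=128.0431° ≈ 128.0°
Leg 2: φ1=-0.0225252, φ2=0.3712769, Δφ=0.3938021, Δλ=-3.3981735 rad; a=sin²(Δφ/2)+cosφ1·cosφ2·sin²(Δλ/2)=0.9546508023; c=2·atan2(√a, √(1-a))=2.712399020; dist=6371·c=17280.694 ≈ 17280.7 km; running total=23477.3 km
Leg 2 bearing: y=sinΔλ·cosφ2=0.23648384, x=cosφ1·sinφ2-sinφ1·cosφ2·cosΔλ=0.34241201; θ=atan2(y, x)=34.6306° ≈ 34.6°
Leg 3: φ1=0.3712769, φ2=0.7102600, Δφ=0.3389831, Δλ=1.4634673 rad; a=sin²(Δφ/2)+cosφ1·cosφ2·sin²(Δλ/2)=0.3438767693; c=2·atan2(√a, √(1-a))=1.253239517; dist=6371·c=7984.389 ≈ 7984.4 km; running total=31461.7 km
Leg 3 bearing: y=sinΔλ·cosφ2=0.75382956, x=cosφ1·sinφ2-sinφ1·cosφ2·cosΔλ=0.57813765; θ=atan2(y, x)=52.5142° ≈ 52.5°
Leg 4: φ1=0.7102600, φ2=-0.6042400, Δφ=-1.3145000, Δλ=0.2721195 rad; a=sin²(Δφ/2)+cosφ1·cosφ2·sin²(Δλ/2)=0.3847296621; c=2·atan2(√a, √(1-a))=1.338163037; dist=6371·c=8525.437 ≈ 8525.4 km; running total=39987.1 km
Leg 4 bearing: y=sinΔλ·cosφ2=0.22118294, x=cosφ1·sinφ2-sinφ1·cosφ2·cosΔλ=-0.94759121; θ=atan2(y, x)=166.8615° ≈ 166.9°
Leg 5: φ1=-0.6042400, φ2=1.1194420, Δφ=1.7236819, Δλ=0.6365809 rad; a=sin²(Δφ/2)+cosφ1·cosφ2·sin²(Δλ/2)=0.6112987212; c=2·atan2(√a, √(1-a))=1.795274279; dist=6371·c=11437.692 ≈ 11437.7 km; running total=51424.8 km
Leg 5 bearing: y=sinΔλ·cosφ2=0.25928977, x=cosφ1·sinφ2-sinφ1·cosφ2·cosΔλ=0.93979742; θ=atan2(y, x)=15.4242° ≈ 15.4°
Leg 6: φ1=1.1194420, φ2=0.3392815, Δφ=-0.7801604, Δλ=-1.3471132 rad; a=sin²(Δφ/2)+cosφ1·cosφ2·sin²(Δλ/2)=0.3046394511; c=2·atan2(√a, √(1-a))=1.169381496; dist=6371·c=7450.130 ≈ 7450.1 km; running total=58874.9 km
Leg 6 bearing: y=sinΔλ·cosφ2=-0.91950127, x=cosφ1·sinφ2-sinφ1·cosφ2·cosΔλ=-0.04306322; θ=atan2(y, x)=-92.6814° <0 so +360° → 267.3186° ≈ 267.3°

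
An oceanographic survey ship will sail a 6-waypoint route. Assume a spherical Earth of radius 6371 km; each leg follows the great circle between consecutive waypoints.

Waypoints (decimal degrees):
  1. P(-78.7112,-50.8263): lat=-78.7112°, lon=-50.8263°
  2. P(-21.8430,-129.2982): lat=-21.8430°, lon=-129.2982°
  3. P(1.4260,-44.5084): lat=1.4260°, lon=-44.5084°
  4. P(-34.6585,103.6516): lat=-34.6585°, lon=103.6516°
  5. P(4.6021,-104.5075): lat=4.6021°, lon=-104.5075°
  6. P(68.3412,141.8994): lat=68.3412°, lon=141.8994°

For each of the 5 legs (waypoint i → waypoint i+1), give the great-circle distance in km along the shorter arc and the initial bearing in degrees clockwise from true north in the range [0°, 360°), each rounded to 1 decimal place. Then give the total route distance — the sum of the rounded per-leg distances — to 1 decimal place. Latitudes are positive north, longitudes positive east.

Leg 1: φ1=-1.3737696, φ2=-0.3812323, Δφ=0.9925373, Δλ=-1.3695930 rad; a=sin²(Δφ/2)+cosφ1·cosφ2·sin²(Δλ/2)=0.2994106023; c=2·atan2(√a, √(1-a))=1.157992948; dist=6371·c=7377.573 ≈ 7377.6 km; running total=7377.6 km
Leg 1 bearing: y=sinΔλ·cosφ2=-0.90948196, x=cosφ1·sinφ2-sinφ1·cosφ2·cosΔλ=0.10907856; θ=atan2(y, x)=-83.1609° <0 so +360° → 276.8391° ≈ 276.8°
Leg 2: φ1=-0.3812323, φ2=0.0248884, Δφ=0.4061207, Δλ=1.4798612 rad; a=sin²(Δφ/2)+cosφ1·cosφ2·sin²(Δλ/2)=0.4624974473; c=2·atan2(√a, √(1-a))=1.495720716; dist=6371·c=9529.237 ≈ 9529.2 km; running total=16906.8 km
Leg 2 bearing: y=sinΔλ·cosφ2=0.99555983, x=cosφ1·sinφ2-sinφ1·cosφ2·cosΔλ=0.05687586; θ=atan2(y, x)=86.7303° ≈ 86.7°
Leg 3: φ1=0.0248884, φ2=-0.6049049, Δφ=-0.6297933, Δλ=2.5858798 rad; a=sin²(Δφ/2)+cosφ1·cosφ2·sin²(Δλ/2)=0.8563587251; c=2·atan2(√a, √(1-a))=2.364160991; dist=6371·c=15062.070 ≈ 15062.1 km; running total=31968.9 km
Leg 3 bearing: y=sinΔλ·cosφ2=0.43393868, x=cosφ1·sinφ2-sinφ1·cosφ2·cosΔλ=-0.55111800; θ=atan2(y, x)=141.7839° ≈ 141.8°
Leg 4: φ1=-0.6049049, φ2=0.0803218, Δφ=0.6852267, Δλ=-3.6330617 rad; a=sin²(Δφ/2)+cosφ1·cosφ2·sin²(Δλ/2)=0.8842446975; c=2·atan2(√a, √(1-a))=2.447273292; dist=6371·c=15591.578 ≈ 15591.6 km; running total=47560.5 km
Leg 4 bearing: y=sinΔλ·cosφ2=0.47040003, x=cosφ1·sinφ2-sinφ1·cosφ2·cosΔλ=-0.43376014; θ=atan2(y, x)=132.6794° ≈ 132.7°
Leg 5: φ1=0.0803218, φ2=1.1927790, Δφ=1.1124572, Δλ=4.3006117 rad; a=sin²(Δφ/2)+cosφ1·cosφ2·sin²(Δλ/2)=0.5363362799; c=2·atan2(√a, √(1-a))=1.643533007; dist=6371·c=10470.949 ≈ 10470.9 km; running total=58031.4 km
Leg 5 bearing: y=sinΔλ·cosφ2=-0.33822762, x=cosφ1·sinφ2-sinφ1·cosφ2·cosΔλ=0.93825411; θ=atan2(y, x)=-19.8235° <0 so +360° → 340.1765° ≈ 340.2°

Leg 1: dist=7377.6 km, bearing=276.8°
Leg 2: dist=9529.2 km, bearing=86.7°
Leg 3: dist=15062.1 km, bearing=141.8°
Leg 4: dist=15591.6 km, bearing=132.7°
Leg 5: dist=10470.9 km, bearing=340.2°
Total: 58031.4 km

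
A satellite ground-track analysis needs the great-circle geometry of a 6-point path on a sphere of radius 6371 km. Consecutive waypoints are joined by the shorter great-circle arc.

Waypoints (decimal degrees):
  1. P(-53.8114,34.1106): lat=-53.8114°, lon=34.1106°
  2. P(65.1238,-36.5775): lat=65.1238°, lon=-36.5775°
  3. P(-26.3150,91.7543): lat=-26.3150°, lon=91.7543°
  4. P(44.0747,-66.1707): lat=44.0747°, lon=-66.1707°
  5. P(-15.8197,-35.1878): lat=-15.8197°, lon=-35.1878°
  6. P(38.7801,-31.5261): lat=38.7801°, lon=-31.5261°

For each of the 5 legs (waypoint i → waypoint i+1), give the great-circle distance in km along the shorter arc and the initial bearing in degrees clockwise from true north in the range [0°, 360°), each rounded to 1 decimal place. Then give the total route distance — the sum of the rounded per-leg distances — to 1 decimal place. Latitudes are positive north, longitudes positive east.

Leg 1: dist=14516.0 km, bearing=328.5°
Leg 2: dist=14399.4 km, bearing=65.7°
Leg 3: dist=17217.6 km, bearing=320.6°
Leg 4: dist=7365.1 km, bearing=147.2°
Leg 5: dist=6083.2 km, bearing=3.5°
Total: 59581.3 km

Leg 1: φ1=-0.9391861, φ2=1.1366247, Δφ=2.0758108, Δλ=-1.2337401 rad; a=sin²(Δφ/2)+cosφ1·cosφ2·sin²(Δλ/2)=0.8250278204; c=2·atan2(√a, √(1-a))=2.278453984; dist=6371·c=14516.030 ≈ 14516.0 km; running total=14516.0 km
Leg 1 bearing: y=sinΔλ·cosφ2=-0.39698948, x=cosφ1·sinφ2-sinφ1·cosφ2·cosΔλ=0.64794060; θ=atan2(y, x)=-31.4956° <0 so +360° → 328.5044° ≈ 328.5°
Leg 2: φ1=1.1366247, φ2=-0.4592834, Δφ=-1.5959081, Δλ=2.2398124 rad; a=sin²(Δφ/2)+cosφ1·cosφ2·sin²(Δλ/2)=0.8180187052; c=2·atan2(√a, √(1-a))=2.260148494; dist=6371·c=14399.406 ≈ 14399.4 km; running total=28915.4 km
Leg 2 bearing: y=sinΔλ·cosφ2=0.70314186, x=cosφ1·sinφ2-sinφ1·cosφ2·cosΔλ=0.31788037; θ=atan2(y, x)=65.6730° ≈ 65.7°
Leg 3: φ1=-0.4592834, φ2=0.7692486, Δφ=1.2285320, Δλ=-2.7563112 rad; a=sin²(Δφ/2)+cosφ1·cosφ2·sin²(Δλ/2)=0.9525677764; c=2·atan2(√a, √(1-a))=2.702494795; dist=6371·c=17217.594 ≈ 17217.6 km; running total=46133.0 km
Leg 3 bearing: y=sinΔλ·cosφ2=-0.27000165, x=cosφ1·sinφ2-sinφ1·cosφ2·cosΔλ=0.32837287; θ=atan2(y, x)=-39.4284° <0 so +360° → 320.5716° ≈ 320.6°
Leg 4: φ1=0.7692486, φ2=-0.2761059, Δφ=-1.0453545, Δλ=0.5407536 rad; a=sin²(Δφ/2)+cosφ1·cosφ2·sin²(Δλ/2)=0.2985138192; c=2·atan2(√a, √(1-a))=1.156034064; dist=6371·c=7365.093 ≈ 7365.1 km; running total=53498.1 km
Leg 4 bearing: y=sinΔλ·cosφ2=0.49528450, x=cosφ1·sinφ2-sinφ1·cosφ2·cosΔλ=-0.76961454; θ=atan2(y, x)=147.2367° ≈ 147.2°
Leg 5: φ1=-0.2761059, φ2=0.6768404, Δφ=0.9529463, Δλ=0.0639087 rad; a=sin²(Δφ/2)+cosφ1·cosφ2·sin²(Δλ/2)=0.2111235714; c=2·atan2(√a, √(1-a))=0.954823464; dist=6371·c=6083.180 ≈ 6083.2 km; running total=59581.3 km
Leg 5 bearing: y=sinΔλ·cosφ2=0.04978649, x=cosφ1·sinφ2-sinφ1·cosφ2·cosΔλ=0.81469193; θ=atan2(y, x)=3.4970° ≈ 3.5°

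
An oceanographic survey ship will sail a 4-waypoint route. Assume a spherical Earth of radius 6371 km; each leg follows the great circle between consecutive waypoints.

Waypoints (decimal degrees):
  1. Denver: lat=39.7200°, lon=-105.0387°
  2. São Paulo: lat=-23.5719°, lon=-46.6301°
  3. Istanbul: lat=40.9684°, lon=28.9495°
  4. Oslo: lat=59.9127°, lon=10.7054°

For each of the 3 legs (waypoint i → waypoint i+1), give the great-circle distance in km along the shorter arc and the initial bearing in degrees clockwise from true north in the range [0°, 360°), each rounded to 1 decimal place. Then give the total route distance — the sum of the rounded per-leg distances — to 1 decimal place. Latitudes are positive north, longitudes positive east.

Leg 1: dist=9281.2 km, bearing=128.2°
Leg 2: dist=10580.7 km, bearing=47.2°
Leg 3: dist=2452.7 km, bearing=335.3°
Total: 22314.6 km

Leg 1: φ1=0.6932448, φ2=-0.4114073, Δφ=-1.1046520, Δλ=1.0194224 rad; a=sin²(Δφ/2)+cosφ1·cosφ2·sin²(Δλ/2)=0.4431163535; c=2·atan2(√a, √(1-a))=1.456782178; dist=6371·c=9281.159 ≈ 9281.2 km; running total=9281.2 km
Leg 1 bearing: y=sinΔλ·cosφ2=0.78073004, x=cosφ1·sinφ2-sinφ1·cosφ2·cosΔλ=-0.61442462; θ=atan2(y, x)=128.2023° ≈ 128.2°
Leg 2: φ1=-0.4114073, φ2=0.7150335, Δφ=1.1264407, Δλ=1.3191129 rad; a=sin²(Δφ/2)+cosφ1·cosφ2·sin²(Δλ/2)=0.5449212073; c=2·atan2(√a, √(1-a))=1.660760045; dist=6371·c=10580.702 ≈ 10580.7 km; running total=19861.9 km
Leg 2 bearing: y=sinΔλ·cosφ2=0.73128244, x=cosφ1·sinφ2-sinφ1·cosφ2·cosΔλ=0.67613189; θ=atan2(y, x)=47.2440° ≈ 47.2°
Leg 3: φ1=0.7150335, φ2=1.0456739, Δφ=0.3306404, Δλ=-0.3184196 rad; a=sin²(Δφ/2)+cosφ1·cosφ2·sin²(Δλ/2)=0.0365968169; c=2·atan2(√a, √(1-a))=0.384978875; dist=6371·c=2452.700 ≈ 2452.7 km; running total=22314.6 km
Leg 3 bearing: y=sinΔλ·cosφ2=-0.15694593, x=cosφ1·sinφ2-sinφ1·cosφ2·cosΔλ=0.34117142; θ=atan2(y, x)=-24.7034° <0 so +360° → 335.2966° ≈ 335.3°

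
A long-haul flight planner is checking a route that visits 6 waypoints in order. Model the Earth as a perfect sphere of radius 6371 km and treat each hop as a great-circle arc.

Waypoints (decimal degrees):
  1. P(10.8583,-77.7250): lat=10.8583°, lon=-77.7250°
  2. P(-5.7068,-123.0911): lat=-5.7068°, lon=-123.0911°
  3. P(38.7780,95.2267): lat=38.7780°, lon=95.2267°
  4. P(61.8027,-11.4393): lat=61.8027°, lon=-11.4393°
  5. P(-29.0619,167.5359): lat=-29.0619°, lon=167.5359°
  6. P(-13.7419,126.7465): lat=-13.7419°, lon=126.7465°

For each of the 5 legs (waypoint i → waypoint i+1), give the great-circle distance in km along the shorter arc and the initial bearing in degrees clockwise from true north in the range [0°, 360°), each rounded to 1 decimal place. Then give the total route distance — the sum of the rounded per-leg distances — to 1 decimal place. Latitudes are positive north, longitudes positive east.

Leg 1: dist=5348.4 km, bearing=252.1°
Leg 2: dist=14692.8 km, bearing=319.3°
Leg 3: dist=7059.9 km, bearing=329.6°
Leg 4: dist=16373.7 km, bearing=1.7°
Leg 5: dist=4524.6 km, bearing=283.3°
Total: 47999.4 km

Leg 1: φ1=0.1895131, φ2=-0.0996024, Δφ=-0.2891155, Δλ=-0.7917878 rad; a=sin²(Δφ/2)+cosφ1·cosφ2·sin²(Δλ/2)=0.1660782838; c=2·atan2(√a, √(1-a))=0.839488757; dist=6371·c=5348.383 ≈ 5348.4 km; running total=5348.4 km
Leg 1 bearing: y=sinΔλ·cosφ2=-0.70808358, x=cosφ1·sinφ2-sinφ1·cosφ2·cosΔλ=-0.22935299; θ=atan2(y, x)=-107.9475° <0 so +360° → 252.0525° ≈ 252.1°
Leg 2: φ1=-0.0996024, φ2=0.6768038, Δφ=0.7764062, Δλ=3.8103644 rad; a=sin²(Δφ/2)+cosφ1·cosφ2·sin²(Δλ/2)=0.8354457899; c=2·atan2(√a, √(1-a))=2.306206772; dist=6371·c=14692.843 ≈ 14692.8 km; running total=20041.2 km
Leg 2 bearing: y=sinΔλ·cosφ2=-0.48335645, x=cosφ1·sinφ2-sinφ1·cosφ2·cosΔλ=0.56237979; θ=atan2(y, x)=-40.6785° <0 so +360° → 319.3215° ≈ 319.3°
Leg 3: φ1=0.6768038, φ2=1.0786606, Δφ=0.4018568, Δλ=-1.8616729 rad; a=sin²(Δφ/2)+cosφ1·cosφ2·sin²(Δλ/2)=0.2768319445; c=2·atan2(√a, √(1-a))=1.108129535; dist=6371·c=7059.893 ≈ 7059.9 km; running total=27101.1 km
Leg 3 bearing: y=sinΔλ·cosφ2=-0.45266047, x=cosφ1·sinφ2-sinφ1·cosφ2·cosΔλ=0.77193431; θ=atan2(y, x)=-30.3873° <0 so +360° → 329.6127° ≈ 329.6°
Leg 4: φ1=1.0786606, φ2=-0.5072258, Δφ=-1.5858864, Δλ=3.1237065 rad; a=sin²(Δφ/2)+cosφ1·cosφ2·sin²(Δλ/2)=0.9205299016; c=2·atan2(√a, √(1-a))=2.570035756; dist=6371·c=16373.698 ≈ 16373.7 km; running total=43474.8 km
Leg 4 bearing: y=sinΔλ·cosφ2=0.01563335, x=cosφ1·sinφ2-sinφ1·cosφ2·cosΔλ=0.54071620; θ=atan2(y, x)=1.6561° ≈ 1.7°
Leg 5: φ1=-0.5072258, φ2=-0.2398414, Δφ=0.2673844, Δλ=-0.7119093 rad; a=sin²(Δφ/2)+cosφ1·cosφ2·sin²(Δλ/2)=0.1208807742; c=2·atan2(√a, √(1-a))=0.710189329; dist=6371·c=4524.616 ≈ 4524.6 km; running total=47999.4 km
Leg 5 bearing: y=sinΔλ·cosφ2=-0.63458082, x=cosφ1·sinφ2-sinφ1·cosφ2·cosΔλ=0.14960492; θ=atan2(y, x)=-76.7345° <0 so +360° → 283.2655° ≈ 283.3°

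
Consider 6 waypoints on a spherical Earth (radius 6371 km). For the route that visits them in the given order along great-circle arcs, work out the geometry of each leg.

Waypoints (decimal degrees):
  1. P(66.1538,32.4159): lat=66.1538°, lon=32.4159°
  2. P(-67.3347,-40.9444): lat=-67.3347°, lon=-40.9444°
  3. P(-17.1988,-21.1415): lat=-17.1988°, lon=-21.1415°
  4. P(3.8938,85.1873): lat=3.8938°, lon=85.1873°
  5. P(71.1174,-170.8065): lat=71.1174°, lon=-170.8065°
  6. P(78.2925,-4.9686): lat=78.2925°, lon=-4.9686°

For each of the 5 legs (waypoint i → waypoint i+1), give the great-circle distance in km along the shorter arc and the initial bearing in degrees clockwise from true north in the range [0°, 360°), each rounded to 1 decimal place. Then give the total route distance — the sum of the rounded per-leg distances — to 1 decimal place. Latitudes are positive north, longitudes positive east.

Leg 1: φ1=1.1546016, φ2=-1.1752122, Δφ=-2.3298138, Δλ=-1.2803788 rad; a=sin²(Δφ/2)+cosφ1·cosφ2·sin²(Δλ/2)=0.8996938285; c=2·atan2(√a, √(1-a))=2.497071666; dist=6371·c=15908.844 ≈ 15908.8 km; running total=15908.8 km
Leg 1 bearing: y=sinΔλ·cosφ2=-0.36921060, x=cosφ1·sinφ2-sinφ1·cosφ2·cosΔλ=-0.47398618; θ=atan2(y, x)=-142.0833° <0 so +360° → 217.9167° ≈ 217.9°
Leg 2: φ1=-1.1752122, φ2=-0.3001757, Δφ=0.8750365, Δλ=0.3456258 rad; a=sin²(Δφ/2)+cosφ1·cosφ2·sin²(Δλ/2)=0.1904001214; c=2·atan2(√a, √(1-a))=0.903073148; dist=6371·c=5753.479 ≈ 5753.5 km; running total=21662.3 km
Leg 2 bearing: y=sinΔλ·cosφ2=0.32363660, x=cosφ1·sinφ2-sinφ1·cosφ2·cosΔλ=0.71543764; θ=atan2(y, x)=24.3402° ≈ 24.3°
Leg 3: φ1=-0.3001757, φ2=0.0679596, Δφ=0.3681353, Δλ=1.8557876 rad; a=sin²(Δφ/2)+cosφ1·cosφ2·sin²(Δλ/2)=0.6440184132; c=2·atan2(√a, √(1-a))=1.862972474; dist=6371·c=11868.998 ≈ 11869.0 km; running total=33531.3 km
Leg 3 bearing: y=sinΔλ·cosφ2=0.95744884, x=cosφ1·sinφ2-sinφ1·cosφ2·cosΔλ=-0.01806971; θ=atan2(y, x)=91.0812° ≈ 91.1°
Leg 4: φ1=0.0679596, φ2=1.2412328, Δφ=1.1732732, Δλ=-4.4679347 rad; a=sin²(Δφ/2)+cosφ1·cosφ2·sin²(Δλ/2)=0.5069467840; c=2·atan2(√a, √(1-a))=1.584690342; dist=6371·c=10096.062 ≈ 10096.1 km; running total=43627.4 km
Leg 4 bearing: y=sinΔλ·cosφ2=0.31400842, x=cosφ1·sinφ2-sinφ1·cosφ2·cosΔλ=0.94931854; θ=atan2(y, x)=18.3028° ≈ 18.3°
Leg 5: φ1=1.2412328, φ2=1.3664619, Δφ=0.1252291, Δλ=2.8944174 rad; a=sin²(Δφ/2)+cosφ1·cosφ2·sin²(Δλ/2)=0.0685870808; c=2·atan2(√a, √(1-a))=0.529962874; dist=6371·c=3376.393 ≈ 3376.4 km; running total=47003.8 km
Leg 5 bearing: y=sinΔλ·cosφ2=0.04964653, x=cosφ1·sinφ2-sinφ1·cosφ2·cosΔλ=0.50305745; θ=atan2(y, x)=5.6362° ≈ 5.6°

Leg 1: dist=15908.8 km, bearing=217.9°
Leg 2: dist=5753.5 km, bearing=24.3°
Leg 3: dist=11869.0 km, bearing=91.1°
Leg 4: dist=10096.1 km, bearing=18.3°
Leg 5: dist=3376.4 km, bearing=5.6°
Total: 47003.8 km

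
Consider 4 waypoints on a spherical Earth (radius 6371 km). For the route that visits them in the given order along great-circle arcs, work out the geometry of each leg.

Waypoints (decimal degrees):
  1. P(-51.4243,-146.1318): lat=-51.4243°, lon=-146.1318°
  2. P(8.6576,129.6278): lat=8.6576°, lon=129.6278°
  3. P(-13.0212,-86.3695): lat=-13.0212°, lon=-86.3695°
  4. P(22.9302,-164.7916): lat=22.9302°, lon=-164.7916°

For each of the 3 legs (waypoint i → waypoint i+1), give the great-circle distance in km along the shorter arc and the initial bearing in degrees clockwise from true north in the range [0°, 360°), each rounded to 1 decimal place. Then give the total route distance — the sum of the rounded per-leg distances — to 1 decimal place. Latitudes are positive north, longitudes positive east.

Leg 1: dist=10363.3 km, bearing=279.9°
Leg 2: dist=16057.4 km, bearing=100.3°
Leg 3: dist=9418.6 km, bearing=295.0°
Total: 35839.3 km

Leg 1: φ1=-0.8975234, φ2=0.1511036, Δφ=1.0486270, Δλ=4.8129130 rad; a=sin²(Δφ/2)+cosφ1·cosφ2·sin²(Δλ/2)=0.5279092618; c=2·atan2(√a, √(1-a))=1.626643877; dist=6371·c=10363.348 ≈ 10363.3 km; running total=10363.3 km
Leg 1 bearing: y=sinΔλ·cosφ2=-0.98361479, x=cosφ1·sinφ2-sinφ1·cosφ2·cosΔλ=0.17142413; θ=atan2(y, x)=-80.1138° <0 so +360° → 279.8862° ≈ 279.9°
Leg 2: φ1=0.1511036, φ2=-0.2272628, Δφ=-0.3783664, Δλ=-3.7698641 rad; a=sin²(Δφ/2)+cosφ1·cosφ2·sin²(Δλ/2)=0.9065879722; c=2·atan2(√a, √(1-a))=2.520384605; dist=6371·c=16057.370 ≈ 16057.4 km; running total=26420.7 km
Leg 2 bearing: y=sinΔλ·cosφ2=0.57263425, x=cosφ1·sinφ2-sinφ1·cosφ2·cosΔλ=-0.10409084; θ=atan2(y, x)=100.3025° ≈ 100.3°
Leg 3: φ1=-0.2272628, φ2=0.4002075, Δφ=0.6274703, Δλ=-1.3687239 rad; a=sin²(Δφ/2)+cosφ1·cosφ2·sin²(Δλ/2)=0.4538477929; c=2·atan2(√a, √(1-a))=1.478360334; dist=6371·c=9418.634 ≈ 9418.6 km; running total=35839.3 km
Leg 3 bearing: y=sinΔλ·cosφ2=-0.90224075, x=cosφ1·sinφ2-sinφ1·cosφ2·cosΔλ=0.42123809; θ=atan2(y, x)=-64.9731° <0 so +360° → 295.0269° ≈ 295.0°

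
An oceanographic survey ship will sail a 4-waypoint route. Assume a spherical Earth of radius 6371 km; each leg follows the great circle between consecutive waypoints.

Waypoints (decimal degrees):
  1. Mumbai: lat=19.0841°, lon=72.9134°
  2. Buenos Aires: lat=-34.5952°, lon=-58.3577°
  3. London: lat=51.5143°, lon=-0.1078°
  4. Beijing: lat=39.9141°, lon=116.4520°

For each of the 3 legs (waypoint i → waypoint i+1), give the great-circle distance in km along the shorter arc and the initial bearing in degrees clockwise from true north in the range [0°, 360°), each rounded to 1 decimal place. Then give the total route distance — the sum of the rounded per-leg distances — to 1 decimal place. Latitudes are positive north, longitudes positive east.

Leg 1: dist=14936.8 km, bearing=239.9°
Leg 2: dist=11127.3 km, bearing=32.5°
Leg 3: dist=8140.8 km, bearing=45.8°
Total: 34204.9 km

Leg 1: φ1=0.3330804, φ2=-0.6038001, Δφ=-0.9368805, Δλ=-2.2911129 rad; a=sin²(Δφ/2)+cosφ1·cosφ2·sin²(Δλ/2)=0.8493924992; c=2·atan2(√a, √(1-a))=2.344493896; dist=6371·c=14936.771 ≈ 14936.8 km; running total=14936.8 km
Leg 1 bearing: y=sinΔλ·cosφ2=-0.61870253, x=cosφ1·sinφ2-sinφ1·cosφ2·cosΔλ=-0.35903580; θ=atan2(y, x)=-120.1268° <0 so +360° → 239.8732° ≈ 239.9°
Leg 2: φ1=-0.6038001, φ2=0.8990941, Δφ=1.5028943, Δλ=1.0166525 rad; a=sin²(Δφ/2)+cosφ1·cosφ2·sin²(Δλ/2)=0.5874310205; c=2·atan2(√a, √(1-a))=1.746561975; dist=6371·c=11127.346 ≈ 11127.3 km; running total=26064.1 km
Leg 2 bearing: y=sinΔλ·cosφ2=0.52919002, x=cosφ1·sinφ2-sinφ1·cosφ2·cosΔλ=0.83028982; θ=atan2(y, x)=32.5116° ≈ 32.5°
Leg 3: φ1=0.8990941, φ2=0.6966325, Δφ=-0.2024617, Δλ=2.0343523 rad; a=sin²(Δφ/2)+cosφ1·cosφ2·sin²(Δλ/2)=0.3555876355; c=2·atan2(√a, √(1-a))=1.277797305; dist=6371·c=8140.847 ≈ 8140.8 km; running total=34204.9 km
Leg 3 bearing: y=sinΔλ·cosφ2=0.68606360, x=cosφ1·sinφ2-sinφ1·cosφ2·cosΔλ=0.66775521; θ=atan2(y, x)=45.7748° ≈ 45.8°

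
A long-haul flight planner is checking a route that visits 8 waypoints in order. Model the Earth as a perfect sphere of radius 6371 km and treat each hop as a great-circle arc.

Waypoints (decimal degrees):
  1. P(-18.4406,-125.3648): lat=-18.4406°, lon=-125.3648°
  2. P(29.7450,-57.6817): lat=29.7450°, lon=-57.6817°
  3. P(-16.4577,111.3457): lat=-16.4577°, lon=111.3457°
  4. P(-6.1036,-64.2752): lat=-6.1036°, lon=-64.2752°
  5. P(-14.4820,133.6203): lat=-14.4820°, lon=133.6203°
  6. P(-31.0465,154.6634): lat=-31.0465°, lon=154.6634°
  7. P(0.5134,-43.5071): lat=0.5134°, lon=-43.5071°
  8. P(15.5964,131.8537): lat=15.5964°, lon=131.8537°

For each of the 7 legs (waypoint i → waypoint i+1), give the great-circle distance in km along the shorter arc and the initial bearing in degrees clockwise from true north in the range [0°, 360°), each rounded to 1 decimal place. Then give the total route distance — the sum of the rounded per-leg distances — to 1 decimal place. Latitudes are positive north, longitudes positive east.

Leg 1: φ1=-0.3218492, φ2=0.5191482, Δφ=0.8409974, Δλ=1.1812929 rad; a=sin²(Δφ/2)+cosφ1·cosφ2·sin²(Δλ/2)=0.4220861936; c=2·atan2(√a, √(1-a))=1.414331081; dist=6371·c=9010.703 ≈ 9010.7 km; running total=9010.7 km
Leg 1 bearing: y=sinΔλ·cosφ2=0.80320883, x=cosφ1·sinφ2-sinφ1·cosφ2·cosΔλ=0.57495507; θ=atan2(y, x)=54.4041° ≈ 54.4°
Leg 2: φ1=0.5191482, φ2=-0.2872411, Δφ=-0.8063892, Δλ=2.9500847 rad; a=sin²(Δφ/2)+cosφ1·cosφ2·sin²(Δλ/2)=0.9790036218; c=2·atan2(√a, √(1-a))=2.850766275; dist=6371·c=18162.232 ≈ 18162.2 km; running total=27172.9 km
Leg 2 bearing: y=sinΔλ·cosφ2=0.18254117, x=cosφ1·sinφ2-sinφ1·cosφ2·cosΔλ=0.22113535; θ=atan2(y, x)=39.5387° ≈ 39.5°
Leg 3: φ1=-0.2872411, φ2=-0.1065279, Δφ=0.1807131, Δλ=-3.0651629 rad; a=sin²(Δφ/2)+cosφ1·cosφ2·sin²(Δλ/2)=0.9603428626; c=2·atan2(√a, √(1-a))=2.740630084; dist=6371·c=17460.554 ≈ 17460.6 km; running total=44633.5 km
Leg 3 bearing: y=sinΔλ·cosφ2=-0.07592249, x=cosφ1·sinφ2-sinφ1·cosφ2·cosΔλ=-0.38284928; θ=atan2(y, x)=-168.7833° <0 so +360° → 191.2167° ≈ 191.2°
Leg 4: φ1=-0.1065279, φ2=-0.2527586, Δφ=-0.1462307, Δλ=3.4539280 rad; a=sin²(Δφ/2)+cosφ1·cosφ2·sin²(Δλ/2)=0.9447846410; c=2·atan2(√a, √(1-a))=2.667197727; dist=6371·c=16992.717 ≈ 16992.7 km; running total=61626.2 km
Leg 4 bearing: y=sinΔλ·cosφ2=-0.29751838, x=cosφ1·sinφ2-sinφ1·cosφ2·cosΔλ=-0.34662560; θ=atan2(y, x)=-139.3596° <0 so +360° → 220.6404° ≈ 220.6°
Leg 5: φ1=-0.2527586, φ2=-0.5418636, Δφ=-0.2891051, Δλ=0.3672714 rad; a=sin²(Δφ/2)+cosφ1·cosφ2·sin²(Δλ/2)=0.0484106315; c=2·atan2(√a, √(1-a))=0.443678477; dist=6371·c=2826.676 ≈ 2826.7 km; running total=64452.9 km
Leg 5 bearing: y=sinΔλ·cosφ2=0.30763298, x=cosφ1·sinφ2-sinφ1·cosφ2·cosΔλ=-0.29938290; θ=atan2(y, x)=134.2213° ≈ 134.2°
Leg 6: φ1=-0.5418636, φ2=0.0089605, Δφ=0.5508242, Δλ=-3.4587277 rad; a=sin²(Δφ/2)+cosφ1·cosφ2·sin²(Δλ/2)=0.9093068985; c=2·atan2(√a, √(1-a))=2.529789638; dist=6371·c=16117.290 ≈ 16117.3 km; running total=80570.2 km
Leg 6 bearing: y=sinΔλ·cosφ2=0.31183324, x=cosφ1·sinφ2-sinφ1·cosφ2·cosΔλ=-0.48231886; θ=atan2(y, x)=147.1162° ≈ 147.1°
Leg 7: φ1=0.0089605, φ2=0.2722085, Δφ=0.2632480, Δλ=3.0606233 rad; a=sin²(Δφ/2)+cosφ1·cosφ2·sin²(Δλ/2)=0.9787881211; c=2·atan2(√a, √(1-a))=2.849266942; dist=6371·c=18152.680 ≈ 18152.7 km; running total=98722.9 km
Leg 7 bearing: y=sinΔλ·cosφ2=0.07790279, x=cosφ1·sinφ2-sinφ1·cosφ2·cosΔλ=0.27745071; θ=atan2(y, x)=15.6837° ≈ 15.7°

Leg 1: dist=9010.7 km, bearing=54.4°
Leg 2: dist=18162.2 km, bearing=39.5°
Leg 3: dist=17460.6 km, bearing=191.2°
Leg 4: dist=16992.7 km, bearing=220.6°
Leg 5: dist=2826.7 km, bearing=134.2°
Leg 6: dist=16117.3 km, bearing=147.1°
Leg 7: dist=18152.7 km, bearing=15.7°
Total: 98722.9 km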